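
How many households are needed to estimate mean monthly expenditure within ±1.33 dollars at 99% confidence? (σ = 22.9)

n = (z*σ/E)² = (2.576×22.9/1.33)² = 1967.2 → n = 1968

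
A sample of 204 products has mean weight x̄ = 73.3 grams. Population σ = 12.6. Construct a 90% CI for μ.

CI = x̄ ± z*(σ/√n) = 73.3 ± 1.645(12.6/√204) = 73.3 ± 1.45 = (71.85, 74.75)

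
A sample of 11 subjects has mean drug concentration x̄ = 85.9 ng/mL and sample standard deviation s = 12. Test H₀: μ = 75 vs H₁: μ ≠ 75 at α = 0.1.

t = (x̄ - μ₀)/(s/√n) = (85.9 - 75)/(12/√11) = 3.013. df = 10, critical t = ±1.812. Reject H₀.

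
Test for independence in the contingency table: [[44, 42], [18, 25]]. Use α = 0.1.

χ² = 0.994. df = 1, critical = 2.706. Fail to reject H₀. No evidence of dependence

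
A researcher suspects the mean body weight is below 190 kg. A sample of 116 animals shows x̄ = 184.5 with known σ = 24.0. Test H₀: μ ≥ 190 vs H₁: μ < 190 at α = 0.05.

z = -2.468. Critical value: -1.645. Reject H₀.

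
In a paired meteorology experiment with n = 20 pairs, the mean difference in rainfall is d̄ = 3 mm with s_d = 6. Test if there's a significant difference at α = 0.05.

t = d̄/(s_d/√n) = 3/(6/√20) = 2.236. df = 19, critical t = ±2.093. Reject H₀.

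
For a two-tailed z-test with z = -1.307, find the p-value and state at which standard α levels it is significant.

p = 2·P(Z > |-1.307|) = 2·(1 - Φ(1.307)) ≈ 0.1912. Not significant at any standard level.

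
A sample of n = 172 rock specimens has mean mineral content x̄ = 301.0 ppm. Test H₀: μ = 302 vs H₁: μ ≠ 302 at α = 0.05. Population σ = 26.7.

z = (x̄ - μ₀)/(σ/√n) = (301.0 - 302)/(26.7/√172) = -0.491. Critical value: ±1.96. Since |-0.491| ≤ 1.96, Fail to reject H₀.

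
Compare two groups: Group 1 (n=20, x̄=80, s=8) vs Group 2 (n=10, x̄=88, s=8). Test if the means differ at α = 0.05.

Pooled sp = 8.0. t = -2.582, df = 28. Critical t = ±2.048. Reject H₀.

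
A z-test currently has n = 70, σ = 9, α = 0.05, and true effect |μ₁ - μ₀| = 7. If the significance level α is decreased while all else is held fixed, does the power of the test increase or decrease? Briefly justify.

Power decreases: a smaller α raises the critical value, so less of the H₁ sampling distribution falls in the rejection region.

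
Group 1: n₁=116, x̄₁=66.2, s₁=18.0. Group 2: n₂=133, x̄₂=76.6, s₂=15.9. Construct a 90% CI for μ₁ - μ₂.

Difference = -10.4. SE = √(18.0²/116 + 15.9²/133) = 2.167. CI = (-13.96, -6.84)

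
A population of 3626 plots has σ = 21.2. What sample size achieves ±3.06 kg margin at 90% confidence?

Without FPC: n₀ = (1.645×21.2/3.06)² = 129.886. With FPC: n = n₀N/(n₀+N-1) = 125.4 → n = 126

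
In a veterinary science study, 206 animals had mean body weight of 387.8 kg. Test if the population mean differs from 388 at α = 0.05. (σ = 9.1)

z = (x̄ - μ₀)/(σ/√n) = (387.8 - 388)/(9.1/√206) = -0.315. Critical value: ±1.96. Since |-0.315| ≤ 1.96, Fail to reject H₀.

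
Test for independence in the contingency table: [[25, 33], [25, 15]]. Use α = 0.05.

χ² = 3.564. df = 1, critical = 3.841. Fail to reject H₀. No evidence of dependence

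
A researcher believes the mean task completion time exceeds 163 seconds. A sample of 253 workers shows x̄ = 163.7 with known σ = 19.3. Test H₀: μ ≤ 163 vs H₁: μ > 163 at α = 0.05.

z = 0.577. Critical value: 1.645. Fail to reject H₀.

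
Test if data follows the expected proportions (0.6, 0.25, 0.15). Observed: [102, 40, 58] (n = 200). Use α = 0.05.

Expected: [120.0, 50.0, 30.0]. χ² = 30.833. df = 2, critical = 5.991. Reject H₀.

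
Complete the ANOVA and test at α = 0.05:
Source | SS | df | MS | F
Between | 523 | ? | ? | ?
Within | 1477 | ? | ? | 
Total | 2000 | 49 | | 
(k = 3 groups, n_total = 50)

df_between = 2, df_within = 47. MS_between = 261.5, MS_within = 31.43. F = 8.321, F_crit ≈ 3.195. Reject H₀.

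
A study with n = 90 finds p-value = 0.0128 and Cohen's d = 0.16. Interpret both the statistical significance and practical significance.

Statistically significant (p = 0.0128 < 0.05). Cohen's d = 0.16 indicates a very small effect size. Both statistical and practical significance should be considered.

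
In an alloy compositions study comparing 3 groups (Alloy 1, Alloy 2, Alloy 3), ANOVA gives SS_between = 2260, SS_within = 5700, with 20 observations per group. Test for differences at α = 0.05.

df_between = 2, df_within = 57. F = MS_between/MS_within = 1130.0/100.0 = 11.3. F_crit ≈ 3.159. Reject H₀. At least one mean differs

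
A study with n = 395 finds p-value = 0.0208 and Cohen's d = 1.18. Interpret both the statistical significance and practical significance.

Statistically significant (p = 0.0208 < 0.05). Cohen's d = 1.18 indicates a large effect size. Both statistical and practical significance should be considered.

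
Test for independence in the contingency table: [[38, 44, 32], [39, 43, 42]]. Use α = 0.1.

χ² = 0.957. df = 2, critical = 4.605. Fail to reject H₀. No evidence of dependence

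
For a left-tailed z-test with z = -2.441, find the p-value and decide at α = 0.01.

p = P(Z < -2.441) = Φ(-2.441) ≈ 0.0073. Since p < 0.01, reject H₀ (significant) at α = 0.01.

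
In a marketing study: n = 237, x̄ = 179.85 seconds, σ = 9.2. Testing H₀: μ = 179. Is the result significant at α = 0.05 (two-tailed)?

z = (179.85 - 179)/(9.2/√237) = 1.422. Since |z| ≤ 1.96, not significant at α = 0.05.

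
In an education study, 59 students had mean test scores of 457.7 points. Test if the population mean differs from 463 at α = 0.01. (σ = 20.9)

z = (x̄ - μ₀)/(σ/√n) = (457.7 - 463)/(20.9/√59) = -1.948. Critical value: ±2.576. Since |-1.948| ≤ 2.576, Fail to reject H₀.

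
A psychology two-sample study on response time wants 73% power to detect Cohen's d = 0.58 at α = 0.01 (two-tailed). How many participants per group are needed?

z_{α/2} = 2.576, z_β = Φ⁻¹(0.73) = 0.613. For medium effect (d = 0.58): n per group = 2(z_{α/2} + z_β)²/d² = 2(2.576 + 0.613)²/0.58² = 60.5 → 61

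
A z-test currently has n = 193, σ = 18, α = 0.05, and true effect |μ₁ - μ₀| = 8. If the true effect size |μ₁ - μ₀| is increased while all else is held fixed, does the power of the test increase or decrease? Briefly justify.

Power increases: a larger true effect increases the non-centrality λ = |μ₁ - μ₀|/(σ/√n).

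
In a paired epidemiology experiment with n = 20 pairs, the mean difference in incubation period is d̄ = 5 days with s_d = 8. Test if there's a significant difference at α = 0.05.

t = d̄/(s_d/√n) = 5/(8/√20) = 2.795. df = 19, critical t = ±2.093. Reject H₀.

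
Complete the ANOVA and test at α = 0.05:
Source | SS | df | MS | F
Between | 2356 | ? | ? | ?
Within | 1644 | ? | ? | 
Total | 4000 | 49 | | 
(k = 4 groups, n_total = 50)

df_between = 3, df_within = 46. MS_between = 785.33, MS_within = 35.74. F = 21.974, F_crit ≈ 2.807. Reject H₀.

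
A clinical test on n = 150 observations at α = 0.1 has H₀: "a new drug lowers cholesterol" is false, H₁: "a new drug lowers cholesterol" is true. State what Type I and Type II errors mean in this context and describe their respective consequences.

Type I (false positive): concluding that a new drug lowers cholesterol when it is not — approving an ineffective drug — patients take a useless medication and may skip effective alternatives. Type II (false negative): failing to conclude that a new drug lowers cholesterol when it is — shelving an effective drug — patients miss out on a treatment that would have helped. Which is costlier depends on domain priorities and is a judgement call rather than a statistical fact.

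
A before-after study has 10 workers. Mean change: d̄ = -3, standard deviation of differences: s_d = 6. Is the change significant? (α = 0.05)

t = d̄/(s_d/√n) = -3/(6/√10) = -1.581. df = 9, critical t = ±2.262. Fail to reject H₀.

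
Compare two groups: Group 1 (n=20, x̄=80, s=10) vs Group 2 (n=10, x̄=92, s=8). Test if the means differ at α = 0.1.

Pooled sp = 9.4. t = -3.295, df = 28. Critical t = ±1.701. Reject H₀.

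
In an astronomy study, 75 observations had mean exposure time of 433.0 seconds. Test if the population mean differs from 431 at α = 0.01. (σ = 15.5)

z = (x̄ - μ₀)/(σ/√n) = (433.0 - 431)/(15.5/√75) = 1.117. Critical value: ±2.576. Since |1.117| ≤ 2.576, Fail to reject H₀.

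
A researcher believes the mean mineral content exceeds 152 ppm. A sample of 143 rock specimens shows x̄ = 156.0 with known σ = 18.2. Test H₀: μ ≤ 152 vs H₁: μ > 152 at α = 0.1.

z = 2.628. Critical value: 1.28. Reject H₀.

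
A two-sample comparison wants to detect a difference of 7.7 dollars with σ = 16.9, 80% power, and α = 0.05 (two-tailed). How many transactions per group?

n per group = 2(z_α/2 + z_β)²σ²/d² = 2×(1.96 + 0.84)²×16.9²/7.7² = 75.5 → n = 76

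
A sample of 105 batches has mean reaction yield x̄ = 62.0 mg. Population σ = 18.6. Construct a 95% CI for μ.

CI = x̄ ± z*(σ/√n) = 62.0 ± 1.96(18.6/√105) = 62.0 ± 3.56 = (58.44, 65.56)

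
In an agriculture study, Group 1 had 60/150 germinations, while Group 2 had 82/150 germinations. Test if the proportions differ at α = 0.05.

p̂₁ = 0.4, p̂₂ = 0.547, pooled p̂ = 0.473. z = -2.544. Critical: ±1.96. Reject H₀.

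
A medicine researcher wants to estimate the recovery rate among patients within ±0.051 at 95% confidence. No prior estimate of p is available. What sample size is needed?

Conservative approach: use p = 0.5 (maximizes p(1-p) = 0.25). n = z²(0.25)/E² = 1.96²×0.25/0.051² = 369.2 → n = 370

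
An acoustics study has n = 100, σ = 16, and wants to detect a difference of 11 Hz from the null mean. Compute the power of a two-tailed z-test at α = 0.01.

SE = σ/√n = 16/√100 = 1.6. Non-centrality λ = d/SE = 11/1.6 = 6.875. Power ≈ Φ(λ - z_{α/2}) = Φ(6.875 - 2.576) = Φ(4.299) = 1.0.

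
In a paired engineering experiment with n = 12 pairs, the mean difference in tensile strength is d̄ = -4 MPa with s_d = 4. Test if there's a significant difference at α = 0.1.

t = d̄/(s_d/√n) = -4/(4/√12) = -3.464. df = 11, critical t = ±1.796. Reject H₀.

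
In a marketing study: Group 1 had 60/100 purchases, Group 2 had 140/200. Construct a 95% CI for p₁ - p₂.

p̂₁ = 0.6, p̂₂ = 0.7. Difference = -0.1. CI = (-0.215, 0.015)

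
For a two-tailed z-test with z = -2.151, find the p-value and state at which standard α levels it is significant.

p = 2·P(Z > |-2.151|) = 2·(1 - Φ(2.151)) ≈ 0.0315. Significant at α = 0.1; Significant at α = 0.05.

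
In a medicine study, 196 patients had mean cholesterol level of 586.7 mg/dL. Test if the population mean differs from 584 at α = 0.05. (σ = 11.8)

z = (x̄ - μ₀)/(σ/√n) = (586.7 - 584)/(11.8/√196) = 3.203. Critical value: ±1.96. Since |3.203| > 1.96, Reject H₀.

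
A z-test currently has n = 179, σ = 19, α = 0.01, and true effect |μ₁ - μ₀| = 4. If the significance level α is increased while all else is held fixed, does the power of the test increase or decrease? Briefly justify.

Power increases: a larger α lowers the critical value, so more of the H₁ sampling distribution falls in the rejection region.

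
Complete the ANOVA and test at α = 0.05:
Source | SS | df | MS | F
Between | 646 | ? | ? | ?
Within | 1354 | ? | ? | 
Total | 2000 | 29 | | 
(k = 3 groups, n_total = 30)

df_between = 2, df_within = 27. MS_between = 323.0, MS_within = 50.15. F = 6.441, F_crit ≈ 3.354. Reject H₀.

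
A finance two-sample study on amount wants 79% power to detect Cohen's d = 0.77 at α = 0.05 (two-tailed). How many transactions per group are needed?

z_{α/2} = 1.96, z_β = Φ⁻¹(0.79) = 0.806. For medium effect (d = 0.77): n per group = 2(z_{α/2} + z_β)²/d² = 2(1.96 + 0.806)²/0.77² = 25.8 → 26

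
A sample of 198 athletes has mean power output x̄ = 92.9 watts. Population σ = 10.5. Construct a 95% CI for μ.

CI = x̄ ± z*(σ/√n) = 92.9 ± 1.96(10.5/√198) = 92.9 ± 1.46 = (91.44, 94.36)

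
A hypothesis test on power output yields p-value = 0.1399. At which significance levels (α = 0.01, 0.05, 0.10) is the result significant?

p = 0.1399. Not significant at any of the given levels.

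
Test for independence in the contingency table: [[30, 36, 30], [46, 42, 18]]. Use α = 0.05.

χ² = 6.35. df = 2, critical = 5.991. Reject H₀. Variables are dependent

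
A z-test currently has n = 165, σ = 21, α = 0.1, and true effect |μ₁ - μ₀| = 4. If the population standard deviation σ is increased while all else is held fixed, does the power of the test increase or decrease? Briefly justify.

Power decreases: a larger σ inflates the standard error σ/√n, pulling the sampling distribution under H₁ back toward the critical value.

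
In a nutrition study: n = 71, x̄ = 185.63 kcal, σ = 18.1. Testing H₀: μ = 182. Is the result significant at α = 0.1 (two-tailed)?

z = (185.63 - 182)/(18.1/√71) = 1.69. Since |z| > 1.645, significant at α = 0.1.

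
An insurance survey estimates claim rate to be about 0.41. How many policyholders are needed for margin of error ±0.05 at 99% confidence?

n = z²p(1-p)/E² = 2.576²×0.41×0.59/0.05² = 642.1 → n = 643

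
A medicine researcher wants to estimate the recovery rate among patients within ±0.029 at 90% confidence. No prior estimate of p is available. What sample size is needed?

Conservative approach: use p = 0.5 (maximizes p(1-p) = 0.25). n = z²(0.25)/E² = 1.645²×0.25/0.029² = 804.4 → n = 805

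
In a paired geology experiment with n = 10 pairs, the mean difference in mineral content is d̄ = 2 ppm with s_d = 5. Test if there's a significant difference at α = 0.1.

t = d̄/(s_d/√n) = 2/(5/√10) = 1.265. df = 9, critical t = ±1.833. Fail to reject H₀.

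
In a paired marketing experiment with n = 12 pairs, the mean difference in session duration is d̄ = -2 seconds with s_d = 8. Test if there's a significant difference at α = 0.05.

t = d̄/(s_d/√n) = -2/(8/√12) = -0.866. df = 11, critical t = ±2.201. Fail to reject H₀.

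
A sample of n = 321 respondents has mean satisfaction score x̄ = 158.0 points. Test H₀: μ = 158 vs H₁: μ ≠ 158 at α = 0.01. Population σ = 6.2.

z = (x̄ - μ₀)/(σ/√n) = (158.0 - 158)/(6.2/√321) = 0.0. Critical value: ±2.576. Since |0.0| ≤ 2.576, Fail to reject H₀.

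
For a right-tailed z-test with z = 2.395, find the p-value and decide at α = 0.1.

p = P(Z > 2.395) = 1 - Φ(2.395) ≈ 0.0083. Since p < 0.1, reject H₀ (significant) at α = 0.1.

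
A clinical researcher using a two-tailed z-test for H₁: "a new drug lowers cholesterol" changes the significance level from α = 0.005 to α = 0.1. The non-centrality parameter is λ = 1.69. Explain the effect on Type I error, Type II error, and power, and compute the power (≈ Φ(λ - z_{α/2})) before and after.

Increasing α from 0.005 to 0.1:
• Type I error rate increases (α is the Type I rate by definition).
• Critical value moves from z_{α/2} = 2.807 to 1.645, so power = Φ(λ - z_{α/2}) goes from Φ(1.69 - 2.807) = 0.132 to Φ(1.69 - 1.645) = 0.518.
• Type II error rate β = 1 - power therefore decreases (0.868 → 0.482).
Appropriate when false negatives are costly — here, shelving an effective drug — patients miss out on a treatment that would have helped.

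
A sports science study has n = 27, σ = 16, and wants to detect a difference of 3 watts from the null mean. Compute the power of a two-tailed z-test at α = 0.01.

SE = σ/√n = 16/√27 = 3.079. Non-centrality λ = d/SE = 3/3.079 = 0.974. Power ≈ Φ(λ - z_{α/2}) = Φ(0.974 - 2.576) = Φ(-1.602) = 0.055.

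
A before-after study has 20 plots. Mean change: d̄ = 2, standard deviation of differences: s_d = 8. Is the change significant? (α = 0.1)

t = d̄/(s_d/√n) = 2/(8/√20) = 1.118. df = 19, critical t = ±1.729. Fail to reject H₀.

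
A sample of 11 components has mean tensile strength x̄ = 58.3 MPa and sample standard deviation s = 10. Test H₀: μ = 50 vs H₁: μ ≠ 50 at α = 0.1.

t = (x̄ - μ₀)/(s/√n) = (58.3 - 50)/(10/√11) = 2.753. df = 10, critical t = ±1.812. Reject H₀.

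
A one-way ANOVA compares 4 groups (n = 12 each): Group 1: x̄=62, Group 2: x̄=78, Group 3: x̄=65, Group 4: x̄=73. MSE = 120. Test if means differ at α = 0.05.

Grand mean = 69.5. SS_between = 1932.0, MS_between = 644.0. F = 5.367, F_crit ≈ 2.816. Reject H₀.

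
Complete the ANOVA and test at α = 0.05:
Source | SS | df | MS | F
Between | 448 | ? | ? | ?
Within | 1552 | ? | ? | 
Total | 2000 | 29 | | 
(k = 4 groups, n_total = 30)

df_between = 3, df_within = 26. MS_between = 149.33, MS_within = 59.69. F = 2.502, F_crit ≈ 2.975. Fail to reject H₀.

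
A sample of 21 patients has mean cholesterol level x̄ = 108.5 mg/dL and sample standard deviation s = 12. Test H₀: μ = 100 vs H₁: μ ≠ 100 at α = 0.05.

t = (x̄ - μ₀)/(s/√n) = (108.5 - 100)/(12/√21) = 3.246. df = 20, critical t = ±2.086. Reject H₀.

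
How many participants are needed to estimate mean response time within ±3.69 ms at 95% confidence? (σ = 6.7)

n = (z*σ/E)² = (1.96×6.7/3.69)² = 12.7 → n = 13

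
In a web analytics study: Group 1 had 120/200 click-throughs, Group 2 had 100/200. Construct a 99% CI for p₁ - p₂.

p̂₁ = 0.6, p̂₂ = 0.5. Difference = 0.1. CI = (-0.028, 0.228)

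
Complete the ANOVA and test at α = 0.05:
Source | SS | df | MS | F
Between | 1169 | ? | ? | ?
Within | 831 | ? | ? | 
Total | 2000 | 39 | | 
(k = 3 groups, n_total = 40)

df_between = 2, df_within = 37. MS_between = 584.5, MS_within = 22.46. F = 26.025, F_crit ≈ 3.252. Reject H₀.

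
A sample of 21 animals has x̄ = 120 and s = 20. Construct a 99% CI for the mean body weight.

CI = x̄ ± t*(s/√n) = 120 ± 2.845(20/√21) = (107.58, 132.42)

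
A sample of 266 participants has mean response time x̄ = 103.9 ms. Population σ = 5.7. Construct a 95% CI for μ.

CI = x̄ ± z*(σ/√n) = 103.9 ± 1.96(5.7/√266) = 103.9 ± 0.68 = (103.22, 104.58)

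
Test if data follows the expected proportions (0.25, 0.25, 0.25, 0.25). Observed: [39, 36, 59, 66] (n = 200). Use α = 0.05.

Expected: [50.0, 50.0, 50.0, 50.0]. χ² = 13.08. df = 3, critical = 7.815. Reject H₀.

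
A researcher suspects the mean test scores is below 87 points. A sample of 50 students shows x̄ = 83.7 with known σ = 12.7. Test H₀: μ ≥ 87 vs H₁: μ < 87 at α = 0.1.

z = -1.837. Critical value: -1.28. Reject H₀.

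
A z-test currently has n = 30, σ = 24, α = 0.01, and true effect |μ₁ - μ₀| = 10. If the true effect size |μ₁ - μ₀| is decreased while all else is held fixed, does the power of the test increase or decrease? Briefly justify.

Power decreases: a smaller true effect decreases the non-centrality λ = |μ₁ - μ₀|/(σ/√n).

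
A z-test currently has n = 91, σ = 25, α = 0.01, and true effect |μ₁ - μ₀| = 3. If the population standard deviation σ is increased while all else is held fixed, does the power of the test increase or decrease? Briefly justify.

Power decreases: a larger σ inflates the standard error σ/√n, pulling the sampling distribution under H₁ back toward the critical value.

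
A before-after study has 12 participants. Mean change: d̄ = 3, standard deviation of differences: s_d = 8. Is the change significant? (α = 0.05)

t = d̄/(s_d/√n) = 3/(8/√12) = 1.299. df = 11, critical t = ±2.201. Fail to reject H₀.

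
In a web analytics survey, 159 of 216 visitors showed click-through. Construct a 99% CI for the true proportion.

p̂ = 0.736. CI = p̂ ± z*√(p̂(1-p̂)/n) = (0.659, 0.813)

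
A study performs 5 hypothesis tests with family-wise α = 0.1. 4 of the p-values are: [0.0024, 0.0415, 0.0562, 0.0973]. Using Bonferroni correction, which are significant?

Bonferroni α = 0.1/5 = 0.02. Significant p-values: [0.0024]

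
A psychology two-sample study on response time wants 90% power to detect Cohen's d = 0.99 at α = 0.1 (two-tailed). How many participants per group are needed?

z_{α/2} = 1.645, z_β = Φ⁻¹(0.9) = 1.282. For large effect (d = 0.99): n per group = 2(z_{α/2} + z_β)²/d² = 2(1.645 + 1.282)²/0.99² = 17.5 → 18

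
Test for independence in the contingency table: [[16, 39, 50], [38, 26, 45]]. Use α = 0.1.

χ² = 11.755. df = 2, critical = 4.605. Reject H₀. Variables are dependent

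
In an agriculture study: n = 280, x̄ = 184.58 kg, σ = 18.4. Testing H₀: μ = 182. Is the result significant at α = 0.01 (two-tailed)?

z = (184.58 - 182)/(18.4/√280) = 2.346. Since |z| ≤ 2.576, not significant at α = 0.01.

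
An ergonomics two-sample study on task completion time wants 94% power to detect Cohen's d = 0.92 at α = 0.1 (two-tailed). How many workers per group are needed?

z_{α/2} = 1.645, z_β = Φ⁻¹(0.94) = 1.555. For large effect (d = 0.92): n per group = 2(z_{α/2} + z_β)²/d² = 2(1.645 + 1.555)²/0.92² = 24.2 → 25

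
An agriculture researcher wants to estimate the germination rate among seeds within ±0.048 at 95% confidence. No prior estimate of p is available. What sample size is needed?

Conservative approach: use p = 0.5 (maximizes p(1-p) = 0.25). n = z²(0.25)/E² = 1.96²×0.25/0.048² = 416.8 → n = 417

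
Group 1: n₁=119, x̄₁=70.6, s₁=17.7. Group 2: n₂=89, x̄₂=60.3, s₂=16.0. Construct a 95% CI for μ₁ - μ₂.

Difference = 10.3. SE = √(17.7²/119 + 16.0²/89) = 2.347. CI = (5.7, 14.9)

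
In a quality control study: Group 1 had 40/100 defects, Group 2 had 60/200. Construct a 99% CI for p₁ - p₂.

p̂₁ = 0.4, p̂₂ = 0.3. Difference = 0.1. CI = (-0.051, 0.251)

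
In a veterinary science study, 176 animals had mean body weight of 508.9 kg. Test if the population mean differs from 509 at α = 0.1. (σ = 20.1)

z = (x̄ - μ₀)/(σ/√n) = (508.9 - 509)/(20.1/√176) = -0.066. Critical value: ±1.645. Since |-0.066| ≤ 1.645, Fail to reject H₀.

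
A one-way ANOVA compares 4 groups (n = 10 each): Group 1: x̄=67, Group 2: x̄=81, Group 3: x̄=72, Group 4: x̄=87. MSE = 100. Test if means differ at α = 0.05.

Grand mean = 76.75. SS_between = 2407.5, MS_between = 802.5. F = 8.025, F_crit ≈ 2.866. Reject H₀.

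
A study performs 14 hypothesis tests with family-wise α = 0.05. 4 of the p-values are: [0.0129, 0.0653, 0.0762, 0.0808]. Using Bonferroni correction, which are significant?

Bonferroni α = 0.05/14 = 0.00357. None of the given p-values are significant.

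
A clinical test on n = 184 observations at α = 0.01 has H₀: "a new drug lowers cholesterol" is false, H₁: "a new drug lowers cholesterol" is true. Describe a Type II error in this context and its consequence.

Type II error: failing to reject H₀ when it is false — concluding that a new drug lowers cholesterol is not supported when in fact it is. Consequence: shelving an effective drug — patients miss out on a treatment that would have helped.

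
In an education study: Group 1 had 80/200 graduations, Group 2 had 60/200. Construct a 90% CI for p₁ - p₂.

p̂₁ = 0.4, p̂₂ = 0.3. Difference = 0.1. CI = (0.022, 0.178)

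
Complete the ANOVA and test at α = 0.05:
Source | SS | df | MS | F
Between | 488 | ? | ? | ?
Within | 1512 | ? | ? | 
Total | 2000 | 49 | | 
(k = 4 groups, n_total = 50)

df_between = 3, df_within = 46. MS_between = 162.67, MS_within = 32.87. F = 4.949, F_crit ≈ 2.807. Reject H₀.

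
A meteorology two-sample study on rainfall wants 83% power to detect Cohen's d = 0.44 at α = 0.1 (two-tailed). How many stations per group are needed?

z_{α/2} = 1.645, z_β = Φ⁻¹(0.83) = 0.954. For small effect (d = 0.44): n per group = 2(z_{α/2} + z_β)²/d² = 2(1.645 + 0.954)²/0.44² = 69.8 → 70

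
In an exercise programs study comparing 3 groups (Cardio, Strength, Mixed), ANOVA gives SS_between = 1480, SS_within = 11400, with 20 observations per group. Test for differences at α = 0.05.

df_between = 2, df_within = 57. F = MS_between/MS_within = 740.0/200.0 = 3.7. F_crit ≈ 3.159. Reject H₀. At least one mean differs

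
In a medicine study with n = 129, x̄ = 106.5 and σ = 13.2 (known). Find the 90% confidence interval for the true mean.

CI = x̄ ± z*(σ/√n) = 106.5 ± 1.645(13.2/√129) = 106.5 ± 1.91 = (104.59, 108.41)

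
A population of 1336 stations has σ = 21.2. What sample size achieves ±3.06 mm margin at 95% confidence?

Without FPC: n₀ = (1.96×21.2/3.06)² = 184.392. With FPC: n = n₀N/(n₀+N-1) = 162.1 → n = 163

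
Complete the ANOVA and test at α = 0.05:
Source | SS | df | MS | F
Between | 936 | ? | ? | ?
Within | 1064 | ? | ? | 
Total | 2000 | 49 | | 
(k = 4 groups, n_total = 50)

df_between = 3, df_within = 46. MS_between = 312.0, MS_within = 23.13. F = 13.489, F_crit ≈ 2.807. Reject H₀.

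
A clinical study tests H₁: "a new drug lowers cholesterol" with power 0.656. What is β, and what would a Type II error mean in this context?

β = 1 - power = 1 - 0.656 = 0.344. A Type II error is failing to reject H₀ when H₀ is false (false negative) — here, failing to conclude that a new drug lowers cholesterol when in fact it is true. Consequence: shelving an effective drug — patients miss out on a treatment that would have helped.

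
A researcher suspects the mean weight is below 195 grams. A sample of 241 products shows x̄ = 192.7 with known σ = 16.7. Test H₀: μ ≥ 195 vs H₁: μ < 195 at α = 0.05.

z = -2.138. Critical value: -1.645. Reject H₀.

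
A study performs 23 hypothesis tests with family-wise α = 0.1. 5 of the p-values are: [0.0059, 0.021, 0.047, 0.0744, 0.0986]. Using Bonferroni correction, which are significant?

Bonferroni α = 0.1/23 = 0.00435. None of the given p-values are significant.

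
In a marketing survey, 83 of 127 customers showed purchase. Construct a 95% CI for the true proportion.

p̂ = 0.654. CI = p̂ ± z*√(p̂(1-p̂)/n) = (0.571, 0.736)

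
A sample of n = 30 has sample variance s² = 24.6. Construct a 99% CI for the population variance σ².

df = 29. χ²_{0.005} = 52.336, χ²_{0.995} = 13.121. CI for σ² = ((n-1)s²/χ²_{α/2}, (n-1)s²/χ²_{1-α/2}) = (29·24.6/52.336, 29·24.6/13.121) = (13.63, 54.37)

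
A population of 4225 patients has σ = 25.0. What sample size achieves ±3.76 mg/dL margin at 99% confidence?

Without FPC: n₀ = (2.576×25.0/3.76)² = 293.357. With FPC: n = n₀N/(n₀+N-1) = 274.4 → n = 275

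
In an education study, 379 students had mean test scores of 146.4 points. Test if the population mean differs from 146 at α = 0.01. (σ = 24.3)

z = (x̄ - μ₀)/(σ/√n) = (146.4 - 146)/(24.3/√379) = 0.32. Critical value: ±2.576. Since |0.32| ≤ 2.576, Fail to reject H₀.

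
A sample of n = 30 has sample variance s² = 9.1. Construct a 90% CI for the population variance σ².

df = 29. χ²_{0.05} = 42.557, χ²_{0.95} = 17.708. CI for σ² = ((n-1)s²/χ²_{α/2}, (n-1)s²/χ²_{1-α/2}) = (29·9.1/42.557, 29·9.1/17.708) = (6.2, 14.9)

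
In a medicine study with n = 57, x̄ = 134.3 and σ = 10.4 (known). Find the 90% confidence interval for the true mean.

CI = x̄ ± z*(σ/√n) = 134.3 ± 1.645(10.4/√57) = 134.3 ± 2.27 = (132.03, 136.57)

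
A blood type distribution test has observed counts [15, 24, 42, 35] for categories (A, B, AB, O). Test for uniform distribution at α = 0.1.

Expected = 29 each. χ² = Σ(O-E)²/E = 14.69. df = 3, critical value = 6.251. Reject H₀.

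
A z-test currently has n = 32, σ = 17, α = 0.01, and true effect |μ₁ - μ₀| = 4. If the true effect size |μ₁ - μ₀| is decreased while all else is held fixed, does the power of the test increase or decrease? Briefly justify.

Power decreases: a smaller true effect decreases the non-centrality λ = |μ₁ - μ₀|/(σ/√n).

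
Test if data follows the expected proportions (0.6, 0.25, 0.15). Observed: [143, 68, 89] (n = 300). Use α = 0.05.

Expected: [180.0, 75.0, 45.0]. χ² = 51.281. df = 2, critical = 5.991. Reject H₀.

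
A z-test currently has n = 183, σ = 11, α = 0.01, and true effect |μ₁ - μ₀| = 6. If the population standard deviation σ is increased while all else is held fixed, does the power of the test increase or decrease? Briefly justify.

Power decreases: a larger σ inflates the standard error σ/√n, pulling the sampling distribution under H₁ back toward the critical value.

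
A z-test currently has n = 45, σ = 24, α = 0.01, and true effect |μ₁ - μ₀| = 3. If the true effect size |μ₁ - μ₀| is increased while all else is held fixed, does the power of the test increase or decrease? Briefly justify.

Power increases: a larger true effect increases the non-centrality λ = |μ₁ - μ₀|/(σ/√n).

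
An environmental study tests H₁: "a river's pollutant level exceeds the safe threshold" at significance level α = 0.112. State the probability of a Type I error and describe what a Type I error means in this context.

P(Type I error) = α = 0.112. A Type I error is rejecting H₀ when H₀ is actually true (false positive) — here, concluding that a river's pollutant level exceeds the safe threshold when in fact this is not the case. Consequence: shutting down a compliant factory unnecessarily.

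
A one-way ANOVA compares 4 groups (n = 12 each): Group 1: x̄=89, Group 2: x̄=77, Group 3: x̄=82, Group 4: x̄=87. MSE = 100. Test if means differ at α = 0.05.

Grand mean = 83.75. SS_between = 1041.0, MS_between = 347.0. F = 3.47, F_crit ≈ 2.816. Reject H₀.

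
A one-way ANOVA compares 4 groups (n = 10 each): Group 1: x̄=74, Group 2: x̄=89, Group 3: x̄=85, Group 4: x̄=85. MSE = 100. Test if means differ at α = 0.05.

Grand mean = 83.25. SS_between = 1247.5, MS_between = 415.83. F = 4.158, F_crit ≈ 2.866. Reject H₀.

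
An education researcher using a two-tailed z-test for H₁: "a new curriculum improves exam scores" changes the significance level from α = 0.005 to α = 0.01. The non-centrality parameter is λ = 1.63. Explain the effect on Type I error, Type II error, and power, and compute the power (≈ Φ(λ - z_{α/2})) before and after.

Increasing α from 0.005 to 0.01:
• Type I error rate increases (α is the Type I rate by definition).
• Critical value moves from z_{α/2} = 2.807 to 2.576, so power = Φ(λ - z_{α/2}) goes from Φ(1.63 - 2.807) = 0.12 to Φ(1.63 - 2.576) = 0.172.
• Type II error rate β = 1 - power therefore decreases (0.88 → 0.828).
Appropriate when false negatives are costly — here, keeping the old curriculum when the new one would have helped students.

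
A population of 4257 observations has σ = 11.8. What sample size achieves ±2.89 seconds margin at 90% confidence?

Without FPC: n₀ = (1.645×11.8/2.89)² = 45.113. With FPC: n = n₀N/(n₀+N-1) = 44.7 → n = 45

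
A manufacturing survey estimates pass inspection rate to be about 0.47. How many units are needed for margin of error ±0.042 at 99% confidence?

n = z²p(1-p)/E² = 2.576²×0.47×0.53/0.042² = 937.1 → n = 938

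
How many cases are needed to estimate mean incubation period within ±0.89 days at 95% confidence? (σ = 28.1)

n = (z*σ/E)² = (1.96×28.1/0.89)² = 3829.5 → n = 3830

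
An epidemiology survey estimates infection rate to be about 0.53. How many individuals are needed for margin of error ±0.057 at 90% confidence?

n = z²p(1-p)/E² = 1.645²×0.53×0.47/0.057² = 207.5 → n = 208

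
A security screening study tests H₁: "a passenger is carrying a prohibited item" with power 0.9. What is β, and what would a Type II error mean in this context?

β = 1 - power = 1 - 0.9 = 0.1. A Type II error is failing to reject H₀ when H₀ is false (false negative) — here, failing to conclude that a passenger is carrying a prohibited item when in fact it is true. Consequence: letting a prohibited item through — security breach.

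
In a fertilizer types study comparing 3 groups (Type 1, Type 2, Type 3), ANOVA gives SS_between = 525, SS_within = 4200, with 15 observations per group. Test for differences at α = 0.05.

df_between = 2, df_within = 42. F = MS_between/MS_within = 262.5/100.0 = 2.625. F_crit ≈ 3.22. Fail to reject H₀.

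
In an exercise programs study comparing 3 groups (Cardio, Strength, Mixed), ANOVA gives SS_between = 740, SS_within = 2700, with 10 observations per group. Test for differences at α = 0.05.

df_between = 2, df_within = 27. F = MS_between/MS_within = 370.0/100.0 = 3.7. F_crit ≈ 3.354. Reject H₀. At least one mean differs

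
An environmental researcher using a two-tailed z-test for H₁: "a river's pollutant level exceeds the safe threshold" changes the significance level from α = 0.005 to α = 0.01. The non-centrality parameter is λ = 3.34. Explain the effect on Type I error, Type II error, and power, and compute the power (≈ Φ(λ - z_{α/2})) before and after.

Increasing α from 0.005 to 0.01:
• Type I error rate increases (α is the Type I rate by definition).
• Critical value moves from z_{α/2} = 2.807 to 2.576, so power = Φ(λ - z_{α/2}) goes from Φ(3.34 - 2.807) = 0.703 to Φ(3.34 - 2.576) = 0.778.
• Type II error rate β = 1 - power therefore decreases (0.297 → 0.222).
Appropriate when false negatives are costly — here, allowing unsafe pollution to continue.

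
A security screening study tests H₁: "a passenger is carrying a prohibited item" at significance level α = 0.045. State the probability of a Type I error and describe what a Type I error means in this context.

P(Type I error) = α = 0.045. A Type I error is rejecting H₀ when H₀ is actually true (false positive) — here, concluding that a passenger is carrying a prohibited item when in fact this is not the case. Consequence: detaining an innocent passenger — delay and inconvenience.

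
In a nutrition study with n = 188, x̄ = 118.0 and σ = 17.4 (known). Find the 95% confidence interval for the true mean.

CI = x̄ ± z*(σ/√n) = 118.0 ± 1.96(17.4/√188) = 118.0 ± 2.49 = (115.51, 120.49)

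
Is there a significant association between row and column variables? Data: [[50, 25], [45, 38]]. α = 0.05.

χ² = 2.547. df = 1, critical = 3.841. Fail to reject H₀. No evidence of dependence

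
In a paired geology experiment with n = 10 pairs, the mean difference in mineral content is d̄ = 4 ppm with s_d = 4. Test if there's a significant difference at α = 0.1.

t = d̄/(s_d/√n) = 4/(4/√10) = 3.162. df = 9, critical t = ±1.833. Reject H₀.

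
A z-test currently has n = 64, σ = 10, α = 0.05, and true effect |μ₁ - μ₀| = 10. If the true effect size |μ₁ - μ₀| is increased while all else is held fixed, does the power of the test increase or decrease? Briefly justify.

Power increases: a larger true effect increases the non-centrality λ = |μ₁ - μ₀|/(σ/√n).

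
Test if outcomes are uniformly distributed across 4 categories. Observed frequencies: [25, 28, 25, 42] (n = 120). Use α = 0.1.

Expected = 30 each. χ² = Σ(O-E)²/E = 6.6. df = 3, critical value = 6.251. Reject H₀.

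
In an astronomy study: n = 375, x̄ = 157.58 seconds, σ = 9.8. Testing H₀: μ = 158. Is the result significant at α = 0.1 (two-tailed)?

z = (157.58 - 158)/(9.8/√375) = -0.83. Since |z| ≤ 1.645, not significant at α = 0.1.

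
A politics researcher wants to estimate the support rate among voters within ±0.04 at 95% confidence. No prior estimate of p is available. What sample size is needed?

Conservative approach: use p = 0.5 (maximizes p(1-p) = 0.25). n = z²(0.25)/E² = 1.96²×0.25/0.04² = 600.2 → n = 601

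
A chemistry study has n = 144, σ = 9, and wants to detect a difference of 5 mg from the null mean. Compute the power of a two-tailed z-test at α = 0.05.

SE = σ/√n = 9/√144 = 0.75. Non-centrality λ = d/SE = 5/0.75 = 6.667. Power ≈ Φ(λ - z_{α/2}) = Φ(6.667 - 1.96) = Φ(4.707) = 1.0.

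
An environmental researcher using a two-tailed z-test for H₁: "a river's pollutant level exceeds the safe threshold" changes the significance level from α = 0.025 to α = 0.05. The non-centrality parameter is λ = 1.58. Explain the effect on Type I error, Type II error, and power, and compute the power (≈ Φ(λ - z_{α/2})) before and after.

Increasing α from 0.025 to 0.05:
• Type I error rate increases (α is the Type I rate by definition).
• Critical value moves from z_{α/2} = 2.241 to 1.96, so power = Φ(λ - z_{α/2}) goes from Φ(1.58 - 2.241) = 0.254 to Φ(1.58 - 1.96) = 0.352.
• Type II error rate β = 1 - power therefore decreases (0.746 → 0.648).
Appropriate when false negatives are costly — here, allowing unsafe pollution to continue.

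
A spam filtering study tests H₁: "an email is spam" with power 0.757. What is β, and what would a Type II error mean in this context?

β = 1 - power = 1 - 0.757 = 0.243. A Type II error is failing to reject H₀ when H₀ is false (false negative) — here, failing to conclude that an email is spam when in fact it is true. Consequence: a spam email lands in the inbox.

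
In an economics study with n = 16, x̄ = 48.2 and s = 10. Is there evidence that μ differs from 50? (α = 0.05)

t = (x̄ - μ₀)/(s/√n) = (48.2 - 50)/(10/√16) = -0.72. df = 15, critical t = ±2.131. Fail to reject H₀.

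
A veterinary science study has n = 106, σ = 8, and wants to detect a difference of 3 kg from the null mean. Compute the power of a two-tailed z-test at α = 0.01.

SE = σ/√n = 8/√106 = 0.777. Non-centrality λ = d/SE = 3/0.777 = 3.861. Power ≈ Φ(λ - z_{α/2}) = Φ(3.861 - 2.576) = Φ(1.285) = 0.901.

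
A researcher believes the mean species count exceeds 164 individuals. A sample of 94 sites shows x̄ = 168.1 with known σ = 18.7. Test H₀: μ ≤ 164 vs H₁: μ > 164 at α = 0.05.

z = 2.126. Critical value: 1.645. Reject H₀.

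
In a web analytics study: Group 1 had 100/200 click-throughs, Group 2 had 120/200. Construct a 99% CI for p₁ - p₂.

p̂₁ = 0.5, p̂₂ = 0.6. Difference = -0.1. CI = (-0.228, 0.028)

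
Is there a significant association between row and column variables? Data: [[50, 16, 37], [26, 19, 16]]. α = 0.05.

χ² = 5.78. df = 2, critical = 5.991. Fail to reject H₀. No evidence of dependence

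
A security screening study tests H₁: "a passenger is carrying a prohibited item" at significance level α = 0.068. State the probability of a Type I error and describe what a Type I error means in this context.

P(Type I error) = α = 0.068. A Type I error is rejecting H₀ when H₀ is actually true (false positive) — here, concluding that a passenger is carrying a prohibited item when in fact this is not the case. Consequence: detaining an innocent passenger — delay and inconvenience.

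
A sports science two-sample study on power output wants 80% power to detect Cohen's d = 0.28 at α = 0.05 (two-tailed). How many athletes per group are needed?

z_{α/2} = 1.96, z_β = Φ⁻¹(0.8) = 0.842. For small effect (d = 0.28): n per group = 2(z_{α/2} + z_β)²/d² = 2(1.96 + 0.842)²/0.28² = 200.3 → 201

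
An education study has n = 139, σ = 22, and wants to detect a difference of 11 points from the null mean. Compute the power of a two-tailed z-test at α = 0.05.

SE = σ/√n = 22/√139 = 1.866. Non-centrality λ = d/SE = 11/1.866 = 5.895. Power ≈ Φ(λ - z_{α/2}) = Φ(5.895 - 1.96) = Φ(3.935) = 1.0.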